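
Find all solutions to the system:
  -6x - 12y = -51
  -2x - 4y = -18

no solution

Row-reduce:
R1 ← R1 / (-6).
R2 ← R2 + 2·R1.
Row 2 reduces to 0 = -1, a contradiction. The system is inconsistent.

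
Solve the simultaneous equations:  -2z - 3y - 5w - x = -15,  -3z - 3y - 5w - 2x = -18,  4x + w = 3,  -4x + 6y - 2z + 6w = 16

x = 1, y = 5, z = 2, w = -1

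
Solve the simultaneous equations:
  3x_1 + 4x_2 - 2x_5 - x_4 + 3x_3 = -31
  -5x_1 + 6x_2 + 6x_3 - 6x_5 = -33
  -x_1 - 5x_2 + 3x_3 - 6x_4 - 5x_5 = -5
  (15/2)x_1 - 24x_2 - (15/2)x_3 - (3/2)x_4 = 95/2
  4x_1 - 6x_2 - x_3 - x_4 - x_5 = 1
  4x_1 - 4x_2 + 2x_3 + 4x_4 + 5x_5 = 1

Row-reduce:
R1 ← R1 / (3).
R2 ← R2 + 5·R1.
R3 ← R3 + 1·R1.
R4 ← R4 − 15/2·R1.
R5 ← R5 − 4·R1.
R6 ← R6 − 4·R1.
R2 ← R2 / (38/3).
R1 ← R1 − 4/3·R2.
R3 ← R3 + 11/3·R2.
R4 ← R4 + 34·R2.
R5 ← R5 + 34/3·R2.
R6 ← R6 + 28/3·R2.
R3 ← R3 / (273/38).
R1 ← R1 + 3/19·R3.
R2 ← R2 − 33/38·R3.
R4 ← R4 − 276/19·R3.
R5 ← R5 − 92/19·R3.
R6 ← R6 − 116/19·R3.
R4 ← R4 / (134/13).
R1 ← R1 + 4/13·R4.
R2 ← R2 − 9/13·R4.
R3 ← R3 + 37/39·R4.
R5 ← R5 − 134/39·R4.
R6 ← R6 − 386/39·R4.
Swap R5 and R6.
R5 ← R5 / (5116/469).
R1 ← R1 − 18/469·R5.
R2 ← R2 − 65/134·R5.
R3 ← R3 + 1363/938·R5.
R4 ← R4 + 285/938·R5.
Row 6 reduces to 0 = 2/3, a contradiction. The system is inconsistent.

no solution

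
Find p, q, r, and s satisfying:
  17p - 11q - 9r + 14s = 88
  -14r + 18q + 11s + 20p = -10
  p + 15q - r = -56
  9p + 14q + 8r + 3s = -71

p = 1, q = -4, r = -3, s = 0

Row-reduce the augmented matrix:
R1 ← R1 / (17).
R2 ← R2 − 20·R1.
R3 ← R3 − 1·R1.
R4 ← R4 − 9·R1.
R2 ← R2 / (526/17).
R1 ← R1 + 11/17·R2.
R3 ← R3 − 266/17·R2.
R4 ← R4 − 337/17·R2.
R3 ← R3 / (330/263).
R1 ← R1 + 158/263·R3.
R2 ← R2 + 29/263·R3.
R4 ← R4 − 3932/263·R3.
R4 ← R4 / (-7939/330).
R1 ← R1 − 541/330·R4.
R2 ← R2 + 1/165·R4.
R3 ← R3 − 511/330·R4.
Reading off the reduced rows gives p = 1, q = -4, r = -3, s = 0.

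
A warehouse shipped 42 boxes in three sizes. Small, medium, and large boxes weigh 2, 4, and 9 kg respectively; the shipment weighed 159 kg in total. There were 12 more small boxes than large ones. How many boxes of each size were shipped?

small boxes: 17, medium boxes: 20, large boxes: 5

Let s = small boxes, m = medium boxes, l = large boxes.
  s + m + l = 42
  2s + 4m + 9l = 159
  s - l = 12
Row-reduce the augmented matrix:
R2 ← R2 − 2·R1.
R3 ← R3 − 1·R1.
R2 ← R2 / (2).
R1 ← R1 − 1·R2.
R3 ← R3 + 1·R2.
R3 ← R3 / (3/2).
R1 ← R1 + 5/2·R3.
R2 ← R2 − 7/2·R3.
Reading off the reduced rows gives s = 17, m = 20, l = 5.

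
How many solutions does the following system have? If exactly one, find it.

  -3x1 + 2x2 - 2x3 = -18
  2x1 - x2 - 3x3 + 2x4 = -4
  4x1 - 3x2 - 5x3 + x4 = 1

infinitely many solutions

Row-reduce:
R1 ← R1 / (-3).
R2 ← R2 − 2·R1.
R3 ← R3 − 4·R1.
R2 ← R2 / (1/3).
R1 ← R1 + 2/3·R2.
R3 ← R3 + 1/3·R2.
R3 ← R3 / (-12).
R1 ← R1 + 8·R3.
R2 ← R2 + 13·R3.
Rank is 3 with 4 unknowns, leaving x4 free.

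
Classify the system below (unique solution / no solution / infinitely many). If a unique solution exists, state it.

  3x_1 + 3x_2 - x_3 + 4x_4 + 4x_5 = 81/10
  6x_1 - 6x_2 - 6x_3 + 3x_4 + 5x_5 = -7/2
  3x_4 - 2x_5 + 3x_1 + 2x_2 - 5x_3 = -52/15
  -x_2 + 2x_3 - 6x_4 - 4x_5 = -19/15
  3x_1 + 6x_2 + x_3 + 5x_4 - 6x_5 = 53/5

x_1 = 3/2, x_2 = 2/3, x_3 = 2, x_4 = 1/2, x_5 = 2/5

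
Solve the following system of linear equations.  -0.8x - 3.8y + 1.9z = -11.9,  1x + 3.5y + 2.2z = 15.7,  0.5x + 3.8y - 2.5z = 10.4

Row-reduce the augmented matrix:
R1 ← R1 / (-4/5).
R2 ← R2 − 1·R1.
R3 ← R3 − 1/2·R1.
R2 ← R2 / (-5/4).
R1 ← R1 − 19/4·R2.
R3 ← R3 − 57/40·R2.
R3 ← R3 / (3903/1000).
R1 ← R1 − 1501/100·R3.
R2 ← R2 + 183/50·R3.
Reading off the reduced rows gives x = 3, y = 3, z = 1.

x = 3, y = 3, z = 1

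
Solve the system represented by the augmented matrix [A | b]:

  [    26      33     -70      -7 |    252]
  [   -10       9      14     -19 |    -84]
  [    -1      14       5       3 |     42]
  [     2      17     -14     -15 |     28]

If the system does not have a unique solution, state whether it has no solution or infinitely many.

Row-reduce:
R1 ← R1 / (26).
R2 ← R2 + 10·R1.
R3 ← R3 + 1·R1.
R4 ← R4 − 2·R1.
R2 ← R2 / (282/13).
R1 ← R1 − 33/26·R2.
R3 ← R3 − 397/26·R2.
R4 ← R4 − 188/13·R2.
R3 ← R3 / (536/47).
R1 ← R1 + 91/47·R3.
R2 ← R2 + 28/47·R3.
Rank is 3 with 4 unknowns, leaving x_4 free.

infinitely many solutions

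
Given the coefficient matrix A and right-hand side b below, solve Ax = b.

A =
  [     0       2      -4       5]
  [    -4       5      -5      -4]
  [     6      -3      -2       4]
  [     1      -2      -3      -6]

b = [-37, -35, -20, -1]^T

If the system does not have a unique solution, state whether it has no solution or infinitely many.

x_1 = -4, x_2 = -6, x_3 = 5, x_4 = -1

Row-reduce the augmented matrix:
Swap R1 and R2.
R1 ← R1 / (-4).
R3 ← R3 − 6·R1.
R4 ← R4 − 1·R1.
R2 ← R2 / (2).
R1 ← R1 + 5/4·R2.
R3 ← R3 − 9/2·R2.
R4 ← R4 + 3/4·R2.
R3 ← R3 / (-1/2).
R1 ← R1 + 5/4·R3.
R2 ← R2 + 2·R3.
R4 ← R4 + 23/4·R3.
R4 ← R4 / (589/4).
R1 ← R1 − 149/4·R4.
R2 ← R2 − 111/2·R4.
R3 ← R3 − 53/2·R4.
Reading off the reduced rows gives x_1 = -4, x_2 = -6, x_3 = 5, x_4 = -1.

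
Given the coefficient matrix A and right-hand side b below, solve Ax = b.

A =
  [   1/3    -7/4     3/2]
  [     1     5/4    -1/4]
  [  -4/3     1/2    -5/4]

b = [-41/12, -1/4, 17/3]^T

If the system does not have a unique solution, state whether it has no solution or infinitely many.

Row-reduce:
R1 ← R1 / (1/3).
R2 ← R2 − 1·R1.
R3 ← R3 + 4/3·R1.
R2 ← R2 / (13/2).
R1 ← R1 + 21/4·R2.
R3 ← R3 + 13/2·R2.
Row 3 reduces to 0 = 2, a contradiction. The system is inconsistent.

no solution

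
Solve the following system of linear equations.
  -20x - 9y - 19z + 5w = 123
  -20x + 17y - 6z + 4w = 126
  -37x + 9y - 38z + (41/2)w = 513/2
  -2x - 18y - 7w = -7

Row-reduce:
R1 ← R1 / (-20).
R2 ← R2 + 20·R1.
R3 ← R3 + 37·R1.
R4 ← R4 + 2·R1.
R2 ← R2 / (26).
R1 ← R1 − 9/20·R2.
R3 ← R3 − 513/20·R2.
R4 ← R4 + 171/10·R2.
R3 ← R3 / (-627/40).
R1 ← R1 − 29/40·R3.
R2 ← R2 − 1/2·R3.
R4 ← R4 − 209/20·R3.
Rank is 3 with 4 unknowns, leaving w free.

infinitely many solutions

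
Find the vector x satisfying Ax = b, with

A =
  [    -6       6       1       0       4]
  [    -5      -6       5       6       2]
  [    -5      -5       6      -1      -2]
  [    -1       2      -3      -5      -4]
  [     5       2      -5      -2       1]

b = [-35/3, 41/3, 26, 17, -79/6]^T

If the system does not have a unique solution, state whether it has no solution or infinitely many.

x_1 = -3, x_2 = -3, x_3 = -5/3, x_4 = -1, x_5 = -5/2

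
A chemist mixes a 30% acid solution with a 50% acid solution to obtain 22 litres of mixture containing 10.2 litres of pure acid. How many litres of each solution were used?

litres of solution A: 4, litres of solution B: 18

Let a = litres of solution A, b = litres of solution B.
  a + b = 22
  (3/10)a + (1/2)b = 51/5
Row-reduce the augmented matrix:
R2 ← R2 − 3/10·R1.
R2 ← R2 / (1/5).
R1 ← R1 − 1·R2.
Reading off the reduced rows gives a = 4, b = 18.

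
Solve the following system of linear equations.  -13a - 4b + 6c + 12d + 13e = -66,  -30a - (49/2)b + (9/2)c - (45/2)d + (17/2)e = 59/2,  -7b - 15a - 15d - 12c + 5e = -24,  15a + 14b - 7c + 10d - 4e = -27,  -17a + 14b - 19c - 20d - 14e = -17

no solution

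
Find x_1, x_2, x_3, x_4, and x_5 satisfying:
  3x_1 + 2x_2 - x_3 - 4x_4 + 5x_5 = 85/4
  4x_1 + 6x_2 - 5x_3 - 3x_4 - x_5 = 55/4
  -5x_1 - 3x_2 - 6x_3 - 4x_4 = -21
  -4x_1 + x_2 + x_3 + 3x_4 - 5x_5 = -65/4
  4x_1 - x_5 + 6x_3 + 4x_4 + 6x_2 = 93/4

Row-reduce the augmented matrix:
R1 ← R1 / (3).
R2 ← R2 − 4·R1.
R3 ← R3 + 5·R1.
R4 ← R4 + 4·R1.
R5 ← R5 − 4·R1.
R2 ← R2 / (10/3).
R1 ← R1 − 2/3·R2.
R3 ← R3 − 1/3·R2.
R4 ← R4 − 11/3·R2.
R5 ← R5 − 10/3·R2.
R3 ← R3 / (-73/10).
R1 ← R1 − 2/5·R3.
R2 ← R2 + 11/10·R3.
R4 ← R4 − 37/10·R3.
R5 ← R5 − 11·R3.
R4 ← R4 / (-761/73).
R1 ← R1 + 175/73·R4.
R2 ← R2 − 171/73·R4.
R3 ← R3 − 109/73·R4.
R5 ← R5 + 688/73·R4.
R5 ← R5 / (313/761).
R1 ← R1 − 240/761·R5.
R2 ← R2 + 278/761·R5.
R3 ← R3 − 655/761·R5.
R4 ← R4 + 1074/761·R5.
Reading off the reduced rows gives x_1 = 2, x_2 = 2, x_3 = 3/2, x_4 = -1, x_5 = 7/4.

x_1 = 2, x_2 = 2, x_3 = 3/2, x_4 = -1, x_5 = 7/4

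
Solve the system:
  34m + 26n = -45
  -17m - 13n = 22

no solution

Row-reduce:
R1 ← R1 / (34).
R2 ← R2 + 17·R1.
Row 2 reduces to 0 = -1/2, a contradiction. The system is inconsistent.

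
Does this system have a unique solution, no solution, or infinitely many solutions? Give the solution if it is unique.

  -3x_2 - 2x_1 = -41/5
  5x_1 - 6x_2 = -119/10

x_1 = 1/2, x_2 = 12/5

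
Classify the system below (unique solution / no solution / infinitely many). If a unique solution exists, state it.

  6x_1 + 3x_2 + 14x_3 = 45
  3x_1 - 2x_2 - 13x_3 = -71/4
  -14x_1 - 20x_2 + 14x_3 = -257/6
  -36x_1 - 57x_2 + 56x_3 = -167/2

Row-reduce the augmented matrix:
R1 ← R1 / (6).
R2 ← R2 − 3·R1.
R3 ← R3 + 14·R1.
R4 ← R4 + 36·R1.
R2 ← R2 / (-7/2).
R1 ← R1 − 1/2·R2.
R3 ← R3 + 13·R2.
R4 ← R4 + 39·R2.
R3 ← R3 / (2540/21).
R1 ← R1 + 11/21·R3.
R2 ← R2 − 40/7·R3.
R4 ← R4 − 2540/7·R3.
R4 reduces to 0 = 0, so the extra equation is consistent.
Reading off the reduced rows gives x_1 = 8/3, x_2 = 3/2, x_3 = 7/4.

x_1 = 8/3, x_2 = 3/2, x_3 = 7/4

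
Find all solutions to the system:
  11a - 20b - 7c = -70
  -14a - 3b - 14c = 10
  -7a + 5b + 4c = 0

a = 2, b = 6, c = -4

Row-reduce the augmented matrix:
R1 ← R1 / (11).
R2 ← R2 + 14·R1.
R3 ← R3 + 7·R1.
R2 ← R2 / (-313/11).
R1 ← R1 + 20/11·R2.
R3 ← R3 + 85/11·R2.
R3 ← R3 / (1805/313).
R1 ← R1 − 259/313·R3.
R2 ← R2 − 252/313·R3.
Reading off the reduced rows gives a = 2, b = 6, c = -4.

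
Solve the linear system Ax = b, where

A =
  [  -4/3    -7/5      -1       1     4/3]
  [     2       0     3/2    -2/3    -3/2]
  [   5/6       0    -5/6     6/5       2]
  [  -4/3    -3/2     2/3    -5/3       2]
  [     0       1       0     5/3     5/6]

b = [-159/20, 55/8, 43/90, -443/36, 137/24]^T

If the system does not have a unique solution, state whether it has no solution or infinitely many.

Row-reduce the augmented matrix:
R1 ← R1 / (-4/3).
R2 ← R2 − 2·R1.
R3 ← R3 − 5/6·R1.
R4 ← R4 + 4/3·R1.
R2 ← R2 / (-21/10).
R1 ← R1 − 21/20·R2.
R3 ← R3 + 7/8·R2.
R4 ← R4 + 1/10·R2.
R5 ← R5 − 1·R2.
R3 ← R3 / (-35/24).
R1 ← R1 − 3/4·R3.
R4 ← R4 − 5/3·R3.
R4 ← R4 / (-641/630).
R1 ← R1 − 32/75·R4.
R2 ← R2 + 25/63·R4.
R3 ← R3 + 76/75·R4.
R5 ← R5 − 130/63·R4.
R5 ← R5 / (10845/1282).
R1 ← R1 − 6819/3205·R5.
R2 ← R2 + 3190/1923·R5.
R3 ← R3 + 17397/3205·R5.
R4 ← R4 + 2295/641·R5.
Reading off the reduced rows gives x_1 = 2, x_2 = 3, x_3 = 5/3, x_4 = 9/4, x_5 = -5/4.

x_1 = 2, x_2 = 3, x_3 = 5/3, x_4 = 9/4, x_5 = -5/4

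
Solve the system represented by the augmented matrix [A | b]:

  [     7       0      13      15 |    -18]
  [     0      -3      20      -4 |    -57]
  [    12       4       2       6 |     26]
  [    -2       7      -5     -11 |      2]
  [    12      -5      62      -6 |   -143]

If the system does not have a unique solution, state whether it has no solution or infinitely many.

no solution

Row-reduce:
R1 ← R1 / (7).
R3 ← R3 − 12·R1.
R4 ← R4 + 2·R1.
R5 ← R5 − 12·R1.
R2 ← R2 / (-3).
R3 ← R3 − 4·R2.
R4 ← R4 − 7·R2.
R5 ← R5 + 5·R2.
R3 ← R3 / (134/21).
R1 ← R1 − 13/7·R3.
R2 ← R2 + 20/3·R3.
R4 ← R4 − 953/21·R3.
R5 ← R5 − 134/21·R3.
R4 ← R4 / (10860/67).
R1 ← R1 − 632/67·R4.
R2 ← R2 + 1664/67·R4.
R3 ← R3 + 263/67·R4.
Row 5 reduces to 0 = 2, a contradiction. The system is inconsistent.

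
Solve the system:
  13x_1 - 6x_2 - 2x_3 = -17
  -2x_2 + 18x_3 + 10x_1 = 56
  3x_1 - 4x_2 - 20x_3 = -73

infinitely many solutions

Row-reduce:
R1 ← R1 / (13).
R2 ← R2 − 10·R1.
R3 ← R3 − 3·R1.
R2 ← R2 / (34/13).
R1 ← R1 + 6/13·R2.
R3 ← R3 + 34/13·R2.
Rank is 2 with 3 unknowns, leaving x_3 free.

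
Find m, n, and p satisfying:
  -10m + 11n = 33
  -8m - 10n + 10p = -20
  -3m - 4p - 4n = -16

Row-reduce the augmented matrix:
R1 ← R1 / (-10).
R2 ← R2 + 8·R1.
R3 ← R3 + 3·R1.
R2 ← R2 / (-94/5).
R1 ← R1 + 11/10·R2.
R3 ← R3 + 73/10·R2.
R3 ← R3 / (-741/94).
R1 ← R1 + 55/94·R3.
R2 ← R2 + 25/47·R3.
Reading off the reduced rows gives m = 0, n = 3, p = 1.

m = 0, n = 3, p = 1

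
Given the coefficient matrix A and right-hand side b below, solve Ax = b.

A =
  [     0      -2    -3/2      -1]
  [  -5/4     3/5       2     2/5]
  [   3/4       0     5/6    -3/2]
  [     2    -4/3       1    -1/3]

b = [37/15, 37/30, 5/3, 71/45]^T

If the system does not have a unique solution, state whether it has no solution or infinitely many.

x_1 = -2/3, x_2 = -4/3, x_3 = 4/5, x_4 = -1

Row-reduce the augmented matrix:
Swap R1 and R2.
R1 ← R1 / (-5/4).
R3 ← R3 − 3/4·R1.
R4 ← R4 − 2·R1.
R2 ← R2 / (-2).
R1 ← R1 + 12/25·R2.
R3 ← R3 − 9/25·R2.
R4 ← R4 + 28/75·R2.
R3 ← R3 / (529/300).
R1 ← R1 + 31/25·R3.
R2 ← R2 − 3/4·R3.
R4 ← R4 − 112/25·R3.
R4 ← R4 / (6589/1587).
R1 ← R1 + 578/529·R4.
R2 ← R2 − 1177/1058·R4.
R3 ← R3 + 432/529·R4.
Reading off the reduced rows gives x_1 = -2/3, x_2 = -4/3, x_3 = 4/5, x_4 = -1.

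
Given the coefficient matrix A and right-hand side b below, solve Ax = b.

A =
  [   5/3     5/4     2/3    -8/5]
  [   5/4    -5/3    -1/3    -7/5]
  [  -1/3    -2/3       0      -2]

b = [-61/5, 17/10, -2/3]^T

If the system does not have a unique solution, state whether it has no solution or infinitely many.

Row-reduce:
R1 ← R1 / (5/3).
R2 ← R2 − 5/4·R1.
R3 ← R3 + 1/3·R1.
R2 ← R2 / (-125/48).
R1 ← R1 − 3/4·R2.
R3 ← R3 + 5/12·R2.
R3 ← R3 / (4/15).
R1 ← R1 − 4/25·R3.
R2 ← R2 − 8/25·R3.
Rank is 3 with 4 unknowns, leaving x_4 free.

infinitely many solutions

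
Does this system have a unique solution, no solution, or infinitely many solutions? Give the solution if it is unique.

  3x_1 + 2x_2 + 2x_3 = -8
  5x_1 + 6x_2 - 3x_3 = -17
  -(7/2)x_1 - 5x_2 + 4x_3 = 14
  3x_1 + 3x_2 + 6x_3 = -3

no solution

Row-reduce:
R1 ← R1 / (3).
R2 ← R2 − 5·R1.
R3 ← R3 + 7/2·R1.
R4 ← R4 − 3·R1.
R2 ← R2 / (8/3).
R1 ← R1 − 2/3·R2.
R3 ← R3 + 8/3·R2.
R4 ← R4 − 1·R2.
Swap R3 and R4.
R3 ← R3 / (51/8).
R1 ← R1 − 9/4·R3.
R2 ← R2 + 19/8·R3.
Row 4 reduces to 0 = 1, a contradiction. The system is inconsistent.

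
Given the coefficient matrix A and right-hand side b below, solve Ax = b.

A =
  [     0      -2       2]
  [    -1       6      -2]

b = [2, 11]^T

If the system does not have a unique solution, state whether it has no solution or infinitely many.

infinitely many solutions

Row-reduce:
Swap R1 and R2.
R1 ← R1 / (-1).
R2 ← R2 / (-2).
R1 ← R1 + 6·R2.
Rank is 2 with 3 unknowns, leaving x_3 free.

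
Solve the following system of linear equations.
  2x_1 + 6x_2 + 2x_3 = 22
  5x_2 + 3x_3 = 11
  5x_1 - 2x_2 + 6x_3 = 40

x_1 = 6, x_2 = 1, x_3 = 2

Row-reduce the augmented matrix:
R1 ← R1 / (2).
R3 ← R3 − 5·R1.
R2 ← R2 / (5).
R1 ← R1 − 3·R2.
R3 ← R3 + 17·R2.
R3 ← R3 / (56/5).
R1 ← R1 + 4/5·R3.
R2 ← R2 − 3/5·R3.
Reading off the reduced rows gives x_1 = 6, x_2 = 1, x_3 = 2.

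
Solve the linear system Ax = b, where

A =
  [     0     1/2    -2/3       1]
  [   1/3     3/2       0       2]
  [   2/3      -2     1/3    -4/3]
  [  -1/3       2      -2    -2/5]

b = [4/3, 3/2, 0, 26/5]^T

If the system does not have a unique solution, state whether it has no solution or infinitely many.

Row-reduce the augmented matrix:
Swap R1 and R2.
R1 ← R1 / (1/3).
R3 ← R3 − 2/3·R1.
R4 ← R4 + 1/3·R1.
R2 ← R2 / (1/2).
R1 ← R1 − 9/2·R2.
R3 ← R3 + 5·R2.
R4 ← R4 − 7/2·R2.
R3 ← R3 / (-19/3).
R1 ← R1 − 6·R3.
R2 ← R2 + 4/3·R3.
R4 ← R4 − 8/3·R3.
R4 ← R4 / (-979/285).
R1 ← R1 − 27/19·R4.
R2 ← R2 − 58/57·R4.
R3 ← R3 + 14/19·R4.
Reading off the reduced rows gives x_1 = 3, x_2 = 1, x_3 = -2, x_4 = -1/2.

x_1 = 3, x_2 = 1, x_3 = -2, x_4 = -1/2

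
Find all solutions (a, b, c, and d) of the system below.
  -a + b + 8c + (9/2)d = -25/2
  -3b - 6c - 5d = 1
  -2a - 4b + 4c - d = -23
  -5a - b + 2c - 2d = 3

Row-reduce:
R1 ← R1 / (-1).
R3 ← R3 + 2·R1.
R4 ← R4 + 5·R1.
R2 ← R2 / (-3).
R1 ← R1 + 1·R2.
R3 ← R3 + 6·R2.
R4 ← R4 + 6·R2.
Swap R3 and R4.
R3 ← R3 / (-26).
R1 ← R1 + 6·R3.
R2 ← R2 − 2·R3.
Rank is 3 with 4 unknowns, leaving d free.

infinitely many solutions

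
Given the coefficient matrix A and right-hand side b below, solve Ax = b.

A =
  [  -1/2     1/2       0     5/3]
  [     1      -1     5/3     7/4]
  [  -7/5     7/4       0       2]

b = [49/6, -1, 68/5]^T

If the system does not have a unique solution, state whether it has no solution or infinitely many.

infinitely many solutions

Row-reduce:
R1 ← R1 / (-1/2).
R2 ← R2 − 1·R1.
R3 ← R3 + 7/5·R1.
Swap R2 and R3.
R2 ← R2 / (7/20).
R1 ← R1 + 1·R2.
R3 ← R3 / (5/3).
Rank is 3 with 4 unknowns, leaving x_4 free.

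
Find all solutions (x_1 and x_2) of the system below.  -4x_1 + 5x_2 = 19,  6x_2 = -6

x_1 = -6, x_2 = -1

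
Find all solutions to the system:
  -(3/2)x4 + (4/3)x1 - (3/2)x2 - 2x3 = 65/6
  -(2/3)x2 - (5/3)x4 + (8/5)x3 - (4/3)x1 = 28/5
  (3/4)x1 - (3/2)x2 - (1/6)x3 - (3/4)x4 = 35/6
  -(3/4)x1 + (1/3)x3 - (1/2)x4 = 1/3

x1 = 4, x2 = 1, x3 = 1, x4 = -6

Row-reduce the augmented matrix:
R1 ← R1 / (4/3).
R2 ← R2 + 4/3·R1.
R3 ← R3 − 3/4·R1.
R4 ← R4 + 3/4·R1.
R2 ← R2 / (-13/6).
R1 ← R1 + 9/8·R2.
R3 ← R3 + 21/32·R2.
R4 ← R4 + 27/32·R2.
R3 ← R3 / (421/390).
R1 ← R1 + 84/65·R3.
R2 ← R2 − 12/65·R3.
R4 ← R4 + 124/195·R3.
R4 ← R4 / (3433/6736).
R1 ← R1 − 2997/1684·R4.
R2 ← R2 − 1079/842·R4.
R3 ← R3 − 3285/3368·R4.
Reading off the reduced rows gives x1 = 4, x2 = 1, x3 = 1, x4 = -6.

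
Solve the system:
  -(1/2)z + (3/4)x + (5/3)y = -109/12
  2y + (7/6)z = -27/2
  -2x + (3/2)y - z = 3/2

Row-reduce the augmented matrix:
R1 ← R1 / (3/4).
R3 ← R3 + 2·R1.
R2 ← R2 / (2).
R1 ← R1 − 20/9·R2.
R3 ← R3 − 107/18·R2.
R3 ← R3 / (-1253/216).
R1 ← R1 + 53/27·R3.
R2 ← R2 − 7/12·R3.
Reading off the reduced rows gives x = -3, y = -5, z = -3.

x = -3, y = -5, z = -3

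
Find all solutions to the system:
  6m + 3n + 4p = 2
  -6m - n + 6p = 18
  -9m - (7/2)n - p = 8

Row-reduce:
R1 ← R1 / (6).
R2 ← R2 + 6·R1.
R3 ← R3 + 9·R1.
R2 ← R2 / (2).
R1 ← R1 − 1/2·R2.
R3 ← R3 − 1·R2.
Row 3 reduces to 0 = 1, a contradiction. The system is inconsistent.

no solution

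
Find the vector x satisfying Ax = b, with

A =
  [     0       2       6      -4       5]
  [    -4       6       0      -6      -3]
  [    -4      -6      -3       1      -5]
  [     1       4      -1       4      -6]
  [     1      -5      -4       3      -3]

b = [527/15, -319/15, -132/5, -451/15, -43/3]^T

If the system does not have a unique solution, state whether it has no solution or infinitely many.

Row-reduce the augmented matrix:
Swap R1 and R2.
R1 ← R1 / (-4).
R3 ← R3 + 4·R1.
R4 ← R4 − 1·R1.
R5 ← R5 − 1·R1.
R2 ← R2 / (2).
R1 ← R1 + 3/2·R2.
R3 ← R3 + 12·R2.
R4 ← R4 − 11/2·R2.
R5 ← R5 + 7/2·R2.
R3 ← R3 / (33).
R1 ← R1 − 9/2·R3.
R2 ← R2 − 3·R3.
R4 ← R4 + 35/2·R3.
R5 ← R5 − 13/2·R3.
R4 ← R4 / (148/33).
R1 ← R1 − 9/11·R4.
R2 ← R2 + 5/11·R4.
R3 ← R3 + 17/33·R4.
R5 ← R5 + 71/33·R4.
R5 ← R5 / (-955/296).
R1 ← R1 − 507/296·R5.
R2 ← R2 + 183/296·R5.
R3 ← R3 − 59/296·R5.
R4 ← R4 + 373/296·R5.
Reading off the reduced rows gives x_1 = 8/3, x_2 = -8/5, x_3 = 3, x_4 = -4/3, x_5 = 3.

x_1 = 8/3, x_2 = -8/5, x_3 = 3, x_4 = -4/3, x_5 = 3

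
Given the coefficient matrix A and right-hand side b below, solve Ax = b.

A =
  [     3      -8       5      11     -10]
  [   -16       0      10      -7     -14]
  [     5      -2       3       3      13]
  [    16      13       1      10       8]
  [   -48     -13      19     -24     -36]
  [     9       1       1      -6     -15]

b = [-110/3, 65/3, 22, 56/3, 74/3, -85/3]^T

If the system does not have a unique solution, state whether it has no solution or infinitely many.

x_1 = -1, x_2 = 2, x_3 = 8/3, x_4 = -1, x_5 = 2

Row-reduce the augmented matrix:
R1 ← R1 / (3).
R2 ← R2 + 16·R1.
R3 ← R3 − 5·R1.
R4 ← R4 − 16·R1.
R5 ← R5 + 48·R1.
R6 ← R6 − 9·R1.
R2 ← R2 / (-128/3).
R1 ← R1 + 8/3·R2.
R3 ← R3 − 34/3·R2.
R4 ← R4 − 167/3·R2.
R5 ← R5 + 141·R2.
R6 ← R6 − 25·R2.
R3 ← R3 / (141/32).
R1 ← R1 + 5/8·R3.
R2 ← R2 + 55/64·R3.
R4 ← R4 − 1419/64·R3.
R5 ← R5 + 1419/64·R3.
R6 ← R6 − 479/64·R3.
R4 ← R4 / (2523/94).
R1 ← R1 − 59/282·R4.
R2 ← R2 + 215/141·R4.
R3 ← R3 + 103/282·R4.
R5 ← R5 + 2523/94·R4.
R6 ← R6 + 845/141·R4.
Swap R5 and R6.
R5 ← R5 / (-963101/15138).
R1 ← R1 − 48667/15138·R5.
R2 ← R2 + 15113/15138·R5.
R3 ← R3 − 22801/15138·R5.
R4 ← R4 + 8065/2523·R5.
R6 reduces to 0 = 0, so the extra equation is consistent.
Reading off the reduced rows gives x_1 = -1, x_2 = 2, x_3 = 8/3, x_4 = -1, x_5 = 2.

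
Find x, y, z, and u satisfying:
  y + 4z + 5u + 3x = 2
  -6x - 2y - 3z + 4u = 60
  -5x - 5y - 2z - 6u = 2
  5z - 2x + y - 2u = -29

x = -3, y = -3, z = -4, u = 6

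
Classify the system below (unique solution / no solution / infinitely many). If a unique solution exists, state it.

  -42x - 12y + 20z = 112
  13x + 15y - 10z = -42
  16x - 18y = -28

Row-reduce:
R1 ← R1 / (-42).
R2 ← R2 − 13·R1.
R3 ← R3 − 16·R1.
R2 ← R2 / (79/7).
R1 ← R1 − 2/7·R2.
R3 ← R3 + 158/7·R2.
Rank is 2 with 3 unknowns, leaving z free.

infinitely many solutions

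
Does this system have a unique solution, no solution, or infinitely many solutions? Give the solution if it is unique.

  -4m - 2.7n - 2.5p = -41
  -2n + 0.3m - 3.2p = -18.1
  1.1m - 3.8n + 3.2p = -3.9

m = 5, n = 5, p = 3

Row-reduce the augmented matrix:
R1 ← R1 / (-4).
R2 ← R2 − 3/10·R1.
R3 ← R3 − 11/10·R1.
R2 ← R2 / (-881/400).
R1 ← R1 − 27/40·R2.
R3 ← R3 + 1817/400·R2.
R3 ← R3 / (41843/4405).
R1 ← R1 + 364/881·R3.
R2 ← R2 − 1355/881·R3.
Reading off the reduced rows gives m = 5, n = 5, p = 3.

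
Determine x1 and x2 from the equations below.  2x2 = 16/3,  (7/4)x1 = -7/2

Row-reduce the augmented matrix:
Swap R1 and R2.
R1 ← R1 / (7/4).
R2 ← R2 / (2).
Reading off the reduced rows gives x1 = -2, x2 = 8/3.

x1 = -2, x2 = 8/3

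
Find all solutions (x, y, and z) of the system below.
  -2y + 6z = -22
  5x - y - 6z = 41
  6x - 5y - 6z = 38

Row-reduce the augmented matrix:
Swap R1 and R2.
R1 ← R1 / (5).
R3 ← R3 − 6·R1.
R2 ← R2 / (-2).
R1 ← R1 + 1/5·R2.
R3 ← R3 + 19/5·R2.
R3 ← R3 / (-51/5).
R1 ← R1 + 9/5·R3.
R2 ← R2 + 3·R3.
Reading off the reduced rows gives x = 5, y = 2, z = -3.

x = 5, y = 2, z = -3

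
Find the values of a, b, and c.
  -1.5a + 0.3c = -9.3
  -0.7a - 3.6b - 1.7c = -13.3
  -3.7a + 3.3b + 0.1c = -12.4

a = 6, b = 3, c = -1

Row-reduce the augmented matrix:
R1 ← R1 / (-3/2).
R2 ← R2 + 7/10·R1.
R3 ← R3 + 37/10·R1.
R2 ← R2 / (-18/5).
R3 ← R3 − 33/10·R2.
R3 ← R3 / (-349/150).
R1 ← R1 + 1/5·R3.
R2 ← R2 − 23/45·R3.
Reading off the reduced rows gives a = 6, b = 3, c = -1.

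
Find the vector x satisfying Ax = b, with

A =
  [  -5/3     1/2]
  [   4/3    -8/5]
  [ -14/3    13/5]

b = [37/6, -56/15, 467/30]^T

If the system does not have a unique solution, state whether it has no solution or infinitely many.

Row-reduce:
R1 ← R1 / (-5/3).
R2 ← R2 − 4/3·R1.
R3 ← R3 + 14/3·R1.
R2 ← R2 / (-6/5).
R1 ← R1 + 3/10·R2.
R3 ← R3 − 6/5·R2.
Row 3 reduces to 0 = -1/2, a contradiction. The system is inconsistent.

no solution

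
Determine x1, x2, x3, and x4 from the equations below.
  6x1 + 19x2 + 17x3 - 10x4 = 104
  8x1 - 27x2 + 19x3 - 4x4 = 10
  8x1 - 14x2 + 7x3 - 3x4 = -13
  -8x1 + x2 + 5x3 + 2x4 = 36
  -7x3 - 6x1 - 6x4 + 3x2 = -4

Row-reduce the augmented matrix:
R1 ← R1 / (6).
R2 ← R2 − 8·R1.
R3 ← R3 − 8·R1.
R4 ← R4 + 8·R1.
R5 ← R5 + 6·R1.
R2 ← R2 / (-157/3).
R1 ← R1 − 19/6·R2.
R3 ← R3 + 118/3·R2.
R4 ← R4 − 79/3·R2.
R5 ← R5 − 22·R2.
R3 ← R3 / (-2027/157).
R1 ← R1 − 410/157·R3.
R2 ← R2 − 11/157·R3.
R4 ← R4 − 4054/157·R3.
R5 ← R5 − 1328/157·R3.
Swap R4 and R5.
R4 ← R4 / (-20072/2027).
R1 ← R1 + 873/2027·R4.
R2 ← R2 + 325/2027·R4.
R3 ← R3 + 521/2027·R4.
R5 reduces to 0 = 0, so the extra equation is consistent.
Reading off the reduced rows gives x1 = -2, x2 = 2, x3 = 4, x4 = -1.

x1 = -2, x2 = 2, x3 = 4, x4 = -1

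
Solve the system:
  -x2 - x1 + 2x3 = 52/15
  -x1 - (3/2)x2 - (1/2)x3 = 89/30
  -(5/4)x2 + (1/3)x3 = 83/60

x1 = -5/3, x2 = -1, x3 = 2/5

Row-reduce the augmented matrix:
R1 ← R1 / (-1).
R2 ← R2 + 1·R1.
R2 ← R2 / (-1/2).
R1 ← R1 − 1·R2.
R3 ← R3 + 5/4·R2.
R3 ← R3 / (79/12).
R1 ← R1 + 7·R3.
R2 ← R2 − 5·R3.
Reading off the reduced rows gives x1 = -5/3, x2 = -1, x3 = 2/5.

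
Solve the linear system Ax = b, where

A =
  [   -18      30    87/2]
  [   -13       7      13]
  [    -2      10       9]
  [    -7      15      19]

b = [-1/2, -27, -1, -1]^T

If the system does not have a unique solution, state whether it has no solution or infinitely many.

Row-reduce:
R1 ← R1 / (-18).
R2 ← R2 + 13·R1.
R3 ← R3 + 2·R1.
R4 ← R4 + 7·R1.
R2 ← R2 / (-44/3).
R1 ← R1 + 5/3·R2.
R3 ← R3 − 20/3·R2.
R4 ← R4 − 10/3·R2.
R3 ← R3 / (-185/44).
R1 ← R1 + 57/176·R3.
R2 ← R2 − 221/176·R3.
R4 ← R4 + 185/88·R3.
Row 4 reduces to 0 = -1/3, a contradiction. The system is inconsistent.

no solution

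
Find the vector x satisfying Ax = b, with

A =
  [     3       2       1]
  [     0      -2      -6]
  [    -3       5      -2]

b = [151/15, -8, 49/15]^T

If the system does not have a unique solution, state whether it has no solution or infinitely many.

x_1 = 9/5, x_2 = 2, x_3 = 2/3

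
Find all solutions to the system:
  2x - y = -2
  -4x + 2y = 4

Row-reduce:
R1 ← R1 / (2).
R2 ← R2 + 4·R1.
Rank is 1 with 2 unknowns, leaving y free.

infinitely many solutions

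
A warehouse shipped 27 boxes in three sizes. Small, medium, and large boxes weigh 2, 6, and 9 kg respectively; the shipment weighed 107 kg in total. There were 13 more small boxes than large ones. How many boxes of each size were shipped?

small boxes: 16, medium boxes: 8, large boxes: 3

Let s = small boxes, m = medium boxes, l = large boxes.
  m + l + s = 27
  2s + 6m + 9l = 107
  s - l = 13
Row-reduce the augmented matrix:
R2 ← R2 − 2·R1.
R3 ← R3 − 1·R1.
R2 ← R2 / (4).
R1 ← R1 − 1·R2.
R3 ← R3 + 1·R2.
R3 ← R3 / (-1/4).
R1 ← R1 + 3/4·R3.
R2 ← R2 − 7/4·R3.
Reading off the reduced rows gives s = 16, m = 8, l = 3.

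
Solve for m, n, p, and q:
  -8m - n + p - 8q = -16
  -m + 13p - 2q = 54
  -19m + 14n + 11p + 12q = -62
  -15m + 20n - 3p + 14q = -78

m = 6, n = 4, p = 4, q = -4

Row-reduce the augmented matrix:
R1 ← R1 / (-8).
R2 ← R2 + 1·R1.
R3 ← R3 + 19·R1.
R4 ← R4 + 15·R1.
R2 ← R2 / (1/8).
R1 ← R1 − 1/8·R2.
R3 ← R3 − 131/8·R2.
R4 ← R4 − 175/8·R2.
R3 ← R3 / (-1678).
R1 ← R1 + 13·R3.
R2 ← R2 − 103·R3.
R4 ← R4 + 2258·R3.
R4 ← R4 / (-11742/839).
R1 ← R1 − 625/839·R4.
R2 ← R2 − 1631/839·R4.
R3 ← R3 + 81/839·R4.
Reading off the reduced rows gives m = 6, n = 4, p = 4, q = -4.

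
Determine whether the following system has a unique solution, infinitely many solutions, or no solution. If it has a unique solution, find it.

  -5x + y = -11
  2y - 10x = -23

no solution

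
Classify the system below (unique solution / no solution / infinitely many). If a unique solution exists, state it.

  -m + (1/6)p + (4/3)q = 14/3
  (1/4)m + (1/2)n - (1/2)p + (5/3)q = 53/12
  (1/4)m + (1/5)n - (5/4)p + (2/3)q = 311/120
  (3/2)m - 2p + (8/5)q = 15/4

m = -3/2, n = 1/4, p = -1, q = 5/2

Row-reduce the augmented matrix:
R1 ← R1 / (-1).
R2 ← R2 − 1/4·R1.
R3 ← R3 − 1/4·R1.
R4 ← R4 − 3/2·R1.
R2 ← R2 / (1/2).
R3 ← R3 − 1/5·R2.
R3 ← R3 / (-41/40).
R1 ← R1 + 1/6·R3.
R2 ← R2 + 11/12·R3.
R4 ← R4 + 7/4·R3.
R4 ← R4 / (668/205).
R1 ← R1 + 56/41·R4.
R2 ← R2 − 470/123·R4.
R3 ← R3 + 8/41·R4.
Reading off the reduced rows gives m = -3/2, n = 1/4, p = -1, q = 5/2.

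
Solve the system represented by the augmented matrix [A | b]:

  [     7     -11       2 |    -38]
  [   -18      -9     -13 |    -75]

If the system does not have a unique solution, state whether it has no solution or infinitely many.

Row-reduce:
R1 ← R1 / (7).
R2 ← R2 + 18·R1.
R2 ← R2 / (-261/7).
R1 ← R1 + 11/7·R2.
Rank is 2 with 3 unknowns, leaving x_3 free.

infinitely many solutions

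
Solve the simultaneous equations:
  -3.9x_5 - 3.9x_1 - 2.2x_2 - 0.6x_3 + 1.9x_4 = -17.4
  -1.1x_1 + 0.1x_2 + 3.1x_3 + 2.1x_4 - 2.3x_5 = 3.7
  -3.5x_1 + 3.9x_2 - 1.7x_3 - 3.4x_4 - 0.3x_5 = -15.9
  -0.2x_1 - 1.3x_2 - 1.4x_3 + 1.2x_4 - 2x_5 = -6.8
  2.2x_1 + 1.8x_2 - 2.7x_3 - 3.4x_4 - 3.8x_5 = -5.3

Row-reduce the augmented matrix:
R1 ← R1 / (-39/10).
R2 ← R2 + 11/10·R1.
R3 ← R3 + 7/2·R1.
R4 ← R4 + 1/5·R1.
R5 ← R5 − 11/5·R1.
R2 ← R2 / (281/390).
R1 ← R1 − 22/39·R2.
R3 ← R3 − 2291/390·R2.
R4 ← R4 + 463/390·R2.
R5 ← R5 − 109/195·R2.
R3 ← R3 / (-39081/1405).
R1 ← R1 + 676/281·R3.
R2 ← R2 − 1275/281·R3.
R4 ← R4 − 11289/2810·R3.
R5 ← R5 + 3133/562·R3.
R4 ← R4 / (286743/260540).
R1 ← R1 + 6539/39081·R4.
R2 ← R2 + 19335/26054·R4.
R3 ← R3 − 50179/78162·R4.
R5 ← R5 − 29131/781620·R4.
R5 ← R5 / (-6543565/860229).
R1 ← R1 − 453709/860229·R5.
R2 ← R2 + 79338/95581·R5.
R3 ← R3 − 552866/860229·R5.
R4 ← R4 + 495544/286743·R5.
Reading off the reduced rows gives x_1 = 3, x_2 = 0, x_3 = 3, x_4 = 0, x_5 = 1.

x_1 = 3, x_2 = 0, x_3 = 3, x_4 = 0, x_5 = 1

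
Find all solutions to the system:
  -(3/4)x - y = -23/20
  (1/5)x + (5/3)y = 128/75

From equation 1: y = 23/20 − 3/4·x.
Substitute into equation 2 and solve: x = 1/5.
Then y = 1.

x = 1/5, y = 1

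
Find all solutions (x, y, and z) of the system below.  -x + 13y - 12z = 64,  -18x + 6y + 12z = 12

infinitely many solutions

Row-reduce:
R1 ← R1 / (-1).
R2 ← R2 + 18·R1.
R2 ← R2 / (-228).
R1 ← R1 + 13·R2.
Rank is 2 with 3 unknowns, leaving z free.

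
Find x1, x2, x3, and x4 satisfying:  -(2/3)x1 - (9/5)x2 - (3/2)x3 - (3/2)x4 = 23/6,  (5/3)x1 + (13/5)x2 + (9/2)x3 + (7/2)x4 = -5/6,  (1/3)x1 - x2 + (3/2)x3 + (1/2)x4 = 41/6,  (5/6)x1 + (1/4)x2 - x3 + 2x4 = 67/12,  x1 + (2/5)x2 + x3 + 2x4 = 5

Row-reduce the augmented matrix:
R1 ← R1 / (-2/3).
R2 ← R2 − 5/3·R1.
R3 ← R3 − 1/3·R1.
R4 ← R4 − 5/6·R1.
R5 ← R5 − 1·R1.
R2 ← R2 / (-19/10).
R1 ← R1 − 27/10·R2.
R3 ← R3 + 19/10·R2.
R4 ← R4 + 2·R2.
R5 ← R5 + 23/10·R2.
Swap R3 and R4.
R3 ← R3 / (-557/152).
R1 ← R1 − 63/19·R3.
R2 ← R2 + 15/38·R3.
R5 ← R5 + 41/19·R3.
Swap R4 and R5.
R4 ← R4 / (-98/557).
R1 ← R1 − 1251/557·R4.
R2 ← R2 − 50/557·R4.
R3 ← R3 + 59/557·R4.
R5 reduces to 0 = 0, so the extra equation is consistent.
Reading off the reduced rows gives x1 = 1, x2 = -5, x3 = 0, x4 = 3.

x1 = 1, x2 = -5, x3 = 0, x4 = 3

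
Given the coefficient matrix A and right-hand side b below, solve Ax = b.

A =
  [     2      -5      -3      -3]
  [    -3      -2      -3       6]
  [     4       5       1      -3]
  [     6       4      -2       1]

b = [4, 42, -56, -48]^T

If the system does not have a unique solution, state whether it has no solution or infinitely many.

x_1 = -4, x_2 = -6, x_3 = 2, x_4 = 4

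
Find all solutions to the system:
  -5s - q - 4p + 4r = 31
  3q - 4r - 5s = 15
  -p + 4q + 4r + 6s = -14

Row-reduce:
R1 ← R1 / (-4).
R3 ← R3 + 1·R1.
R2 ← R2 / (3).
R1 ← R1 − 1/4·R2.
R3 ← R3 − 17/4·R2.
R3 ← R3 / (26/3).
R1 ← R1 + 2/3·R3.
R2 ← R2 + 4/3·R3.
Rank is 3 with 4 unknowns, leaving s free.

infinitely many solutions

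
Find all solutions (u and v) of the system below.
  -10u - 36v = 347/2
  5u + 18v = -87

no solution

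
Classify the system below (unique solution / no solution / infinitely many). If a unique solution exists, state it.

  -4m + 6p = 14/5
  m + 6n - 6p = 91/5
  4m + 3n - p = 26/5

m = -1, n = 3, p = -1/5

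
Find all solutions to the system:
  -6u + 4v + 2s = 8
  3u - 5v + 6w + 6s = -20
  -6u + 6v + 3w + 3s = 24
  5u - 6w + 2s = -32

Row-reduce the augmented matrix:
R1 ← R1 / (-6).
R2 ← R2 − 3·R1.
R3 ← R3 + 6·R1.
R4 ← R4 − 5·R1.
R2 ← R2 / (-3).
R1 ← R1 + 2/3·R2.
R3 ← R3 − 2·R2.
R4 ← R4 − 10/3·R2.
R3 ← R3 / (7).
R1 ← R1 + 4/3·R3.
R2 ← R2 + 2·R3.
R4 ← R4 − 2/3·R3.
R4 ← R4 / (229/21).
R1 ← R1 + 17/21·R4.
R2 ← R2 + 5/7·R4.
R3 ← R3 − 17/21·R4.
Reading off the reduced rows gives u = 0, v = 4, w = 4, s = -4.

u = 0, v = 4, w = 4, s = -4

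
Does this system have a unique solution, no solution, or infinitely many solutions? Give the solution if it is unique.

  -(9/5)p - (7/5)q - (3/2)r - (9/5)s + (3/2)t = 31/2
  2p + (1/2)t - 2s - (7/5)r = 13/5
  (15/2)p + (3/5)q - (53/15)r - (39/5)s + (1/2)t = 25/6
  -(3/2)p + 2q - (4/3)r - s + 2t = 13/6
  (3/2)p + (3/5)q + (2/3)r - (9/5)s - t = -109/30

infinitely many solutions

Row-reduce:
R1 ← R1 / (-9/5).
R2 ← R2 − 2·R1.
R3 ← R3 − 15/2·R1.
R4 ← R4 + 3/2·R1.
R5 ← R5 − 3/2·R1.
R2 ← R2 / (-14/9).
R1 ← R1 − 7/9·R2.
R3 ← R3 + 157/30·R2.
R4 ← R4 − 19/6·R2.
R5 ← R5 + 17/30·R2.
R3 ← R3 / (1121/2100).
R1 ← R1 + 7/10·R3.
R2 ← R2 − 69/35·R3.
R4 ← R4 + 2657/420·R3.
R5 ← R5 − 1121/2100·R3.
R4 ← R4 / (-33050/1121).
R1 ← R1 + 3830/1121·R4.
R2 ← R2 − 10512/1121·R4.
R3 ← R3 + 3870/1121·R4.
Rank is 4 with 5 unknowns, leaving t free.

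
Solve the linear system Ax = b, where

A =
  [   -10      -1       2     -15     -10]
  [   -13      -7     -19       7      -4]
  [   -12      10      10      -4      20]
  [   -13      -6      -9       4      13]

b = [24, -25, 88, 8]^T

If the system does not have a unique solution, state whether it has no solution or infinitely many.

Row-reduce:
R1 ← R1 / (-10).
R2 ← R2 + 13·R1.
R3 ← R3 + 12·R1.
R4 ← R4 + 13·R1.
R2 ← R2 / (-57/10).
R1 ← R1 − 1/10·R2.
R3 ← R3 − 56/5·R2.
R4 ← R4 + 47/10·R2.
R3 ← R3 / (-662/19).
R1 ← R1 + 11/19·R3.
R2 ← R2 − 72/19·R3.
R4 ← R4 − 118/19·R3.
R4 ← R4 / (4444/331).
R1 ← R1 − 287/331·R4.
R2 ← R2 − 2519/993·R4.
R3 ← R3 + 1883/993·R4.
Rank is 4 with 5 unknowns, leaving x_5 free.

infinitely many solutions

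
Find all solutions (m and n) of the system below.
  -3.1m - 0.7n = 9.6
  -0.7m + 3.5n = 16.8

m = -4, n = 4

Row-reduce the augmented matrix:
R1 ← R1 / (-31/10).
R2 ← R2 + 7/10·R1.
R2 ← R2 / (567/155).
R1 ← R1 − 7/31·R2.
Reading off the reduced rows gives m = -4, n = 4.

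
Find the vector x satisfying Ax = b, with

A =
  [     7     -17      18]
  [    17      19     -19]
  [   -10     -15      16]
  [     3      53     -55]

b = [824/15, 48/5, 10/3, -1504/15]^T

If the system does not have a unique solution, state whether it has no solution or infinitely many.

Row-reduce the augmented matrix:
R1 ← R1 / (7).
R2 ← R2 − 17·R1.
R3 ← R3 + 10·R1.
R4 ← R4 − 3·R1.
R2 ← R2 / (422/7).
R1 ← R1 + 17/7·R2.
R3 ← R3 + 275/7·R2.
R4 ← R4 − 422/7·R2.
R3 ← R3 / (357/422).
R1 ← R1 − 19/422·R3.
R2 ← R2 + 439/422·R3.
R4 reduces to 0 = 0, so the extra equation is consistent.
Reading off the reduced rows gives x_1 = 14/5, x_2 = -2/3, x_3 = 4/3.

x_1 = 14/5, x_2 = -2/3, x_3 = 4/3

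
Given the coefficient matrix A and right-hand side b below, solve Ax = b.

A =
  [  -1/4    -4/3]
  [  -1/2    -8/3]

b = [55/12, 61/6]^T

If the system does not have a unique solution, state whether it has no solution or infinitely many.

no solution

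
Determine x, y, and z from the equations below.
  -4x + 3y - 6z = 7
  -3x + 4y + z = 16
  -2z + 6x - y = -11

x = -1, y = 3, z = 1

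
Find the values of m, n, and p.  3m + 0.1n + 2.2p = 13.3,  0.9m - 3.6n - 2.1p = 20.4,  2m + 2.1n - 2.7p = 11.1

m = 6, n = -3, p = -2

Row-reduce the augmented matrix:
R1 ← R1 / (3).
R2 ← R2 − 9/10·R1.
R3 ← R3 − 2·R1.
R2 ← R2 / (-363/100).
R1 ← R1 − 1/30·R2.
R3 ← R3 − 61/30·R2.
R3 ← R3 / (-20737/3630).
R1 ← R1 − 257/363·R3.
R2 ← R2 − 92/121·R3.
Reading off the reduced rows gives m = 6, n = -3, p = -2.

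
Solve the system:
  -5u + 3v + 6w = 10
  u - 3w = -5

infinitely many solutions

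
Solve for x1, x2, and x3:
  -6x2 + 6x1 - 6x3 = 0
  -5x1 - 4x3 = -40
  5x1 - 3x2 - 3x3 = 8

Row-reduce the augmented matrix:
R1 ← R1 / (6).
R2 ← R2 + 5·R1.
R3 ← R3 − 5·R1.
R2 ← R2 / (-5).
R1 ← R1 + 1·R2.
R3 ← R3 − 2·R2.
R3 ← R3 / (-8/5).
R1 ← R1 − 4/5·R3.
R2 ← R2 − 9/5·R3.
Reading off the reduced rows gives x1 = 4, x2 = -1, x3 = 5.

x1 = 4, x2 = -1, x3 = 5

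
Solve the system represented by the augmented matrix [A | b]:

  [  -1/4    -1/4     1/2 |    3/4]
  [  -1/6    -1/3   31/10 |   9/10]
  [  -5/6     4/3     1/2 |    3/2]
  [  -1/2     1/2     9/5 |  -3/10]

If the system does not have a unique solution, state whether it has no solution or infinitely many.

no solution

Row-reduce:
R1 ← R1 / (-1/4).
R2 ← R2 + 1/6·R1.
R3 ← R3 + 5/6·R1.
R4 ← R4 + 1/2·R1.
R2 ← R2 / (-1/6).
R1 ← R1 − 1·R2.
R3 ← R3 − 13/6·R2.
R4 ← R4 − 1·R2.
R3 ← R3 / (174/5).
R1 ← R1 − 73/5·R3.
R2 ← R2 + 83/5·R3.
R4 ← R4 − 87/5·R3.
Row 4 reduces to 0 = -3/2, a contradiction. The system is inconsistent.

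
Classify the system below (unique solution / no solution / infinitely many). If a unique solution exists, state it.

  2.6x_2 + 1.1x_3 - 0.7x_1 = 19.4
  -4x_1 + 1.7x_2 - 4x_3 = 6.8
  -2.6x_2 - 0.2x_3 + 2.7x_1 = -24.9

x_1 = -5, x_2 = 4, x_3 = 5

Row-reduce the augmented matrix:
R1 ← R1 / (-7/10).
R2 ← R2 + 4·R1.
R3 ← R3 − 27/10·R1.
R2 ← R2 / (-921/70).
R1 ← R1 + 26/7·R2.
R3 ← R3 − 52/7·R2.
R3 ← R3 / (-5417/3070).
R1 ← R1 − 409/307·R3.
R2 ← R2 − 240/307·R3.
Reading off the reduced rows gives x_1 = -5, x_2 = 4, x_3 = 5.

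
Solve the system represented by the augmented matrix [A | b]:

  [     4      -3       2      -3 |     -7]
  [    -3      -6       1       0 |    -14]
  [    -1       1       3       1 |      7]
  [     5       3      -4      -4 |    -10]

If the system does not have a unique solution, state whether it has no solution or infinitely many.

x_1 = 3, x_2 = 1, x_3 = 1, x_4 = 6

Row-reduce the augmented matrix:
R1 ← R1 / (4).
R2 ← R2 + 3·R1.
R3 ← R3 + 1·R1.
R4 ← R4 − 5·R1.
R2 ← R2 / (-33/4).
R1 ← R1 + 3/4·R2.
R3 ← R3 − 1/4·R2.
R4 ← R4 − 27/4·R2.
R3 ← R3 / (118/33).
R1 ← R1 − 3/11·R3.
R2 ← R2 + 10/33·R3.
R4 ← R4 + 49/11·R3.
R4 ← R4 / (-110/59).
R1 ← R1 + 33/59·R4.
R2 ← R2 − 17/59·R4.
R3 ← R3 − 3/59·R4.
Reading off the reduced rows gives x_1 = 3, x_2 = 1, x_3 = 1, x_4 = 6.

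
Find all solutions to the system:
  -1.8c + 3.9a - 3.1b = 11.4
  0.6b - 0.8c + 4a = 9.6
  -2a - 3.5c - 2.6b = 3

a = 2, b = 0, c = -2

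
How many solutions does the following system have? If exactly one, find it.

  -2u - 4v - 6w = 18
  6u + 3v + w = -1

infinitely many solutions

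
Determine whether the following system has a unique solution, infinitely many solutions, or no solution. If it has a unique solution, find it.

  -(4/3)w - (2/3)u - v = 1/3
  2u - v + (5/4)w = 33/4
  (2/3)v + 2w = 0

Row-reduce the augmented matrix:
R1 ← R1 / (-2/3).
R2 ← R2 − 2·R1.
R2 ← R2 / (-4).
R1 ← R1 − 3/2·R2.
R3 ← R3 − 2/3·R2.
R3 ← R3 / (37/24).
R1 ← R1 − 31/32·R3.
R2 ← R2 − 11/16·R3.
Reading off the reduced rows gives u = 2, v = -3, w = 1.

u = 2, v = -3, w = 1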